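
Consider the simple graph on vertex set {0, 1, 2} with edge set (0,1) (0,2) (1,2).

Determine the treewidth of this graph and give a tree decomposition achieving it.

Treewidth 2.
One optimal decomposition is:
Bags: B1 = {0, 1, 2}
Tree: (single bag)

A single bag containing all 3 vertices is trivially a valid decomposition of width 2. Conversely, {0, 1, 2} is a clique of size 3, and the vertices of any clique must share a bag in every tree decomposition; so some bag has ≥ 3 vertices and tw(G) ≥ 2. Hence tw(G) = 2 exactly.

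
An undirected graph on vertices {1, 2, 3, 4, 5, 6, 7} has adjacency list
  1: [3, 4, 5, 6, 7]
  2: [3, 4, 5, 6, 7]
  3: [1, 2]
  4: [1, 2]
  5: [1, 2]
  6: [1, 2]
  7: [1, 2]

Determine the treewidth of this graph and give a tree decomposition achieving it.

Treewidth 2.
One such decomposition:
Bags: B1 = {1, 2, 5}  B2 = {1, 2, 3}  B3 = {1, 2, 6}  B4 = {1, 2, 7}  B5 = {1, 2, 4}
Tree: B1–B2, B2–B3, B3–B4, B4–B5

Every bag has size at most 3, so the width is 3 − 1 = 2 and tw(G) ≤ 2. The edges 1–5–2–3–1 form a cycle, so G is not a tree and its treewidth is at least 2. Hence tw(G) = 2 exactly.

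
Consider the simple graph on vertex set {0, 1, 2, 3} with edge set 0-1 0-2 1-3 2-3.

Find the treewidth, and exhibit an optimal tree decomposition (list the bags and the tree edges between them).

Every bag has size at most 3, so the width is 3 − 1 = 2 and tw(G) ≤ 2. The edges 0–1–3–2–0 form a cycle, so G is not a tree and its treewidth is at least 2. Therefore the treewidth is 2.

Treewidth 2.
Bags: B1 = {0, 1, 3}  B2 = {0, 2, 3}
Tree: B1–B2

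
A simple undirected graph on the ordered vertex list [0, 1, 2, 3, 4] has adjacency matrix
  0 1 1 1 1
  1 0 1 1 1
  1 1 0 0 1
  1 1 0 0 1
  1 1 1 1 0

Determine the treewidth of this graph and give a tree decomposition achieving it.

Treewidth 3.
Bags: B1 = {0, 1, 3, 4}  B2 = {0, 1, 2, 4}
Tree: B1–B2

Each bag holds 4 vertices, so the decomposition has width 3, which upper-bounds the treewidth. For the lower bound, the 4 vertices {0, 1, 2, 4} are pairwise adjacent, and any tree decomposition puts a clique entirely inside one bag — forcing width ≥ 3. Hence tw(G) = 3 exactly.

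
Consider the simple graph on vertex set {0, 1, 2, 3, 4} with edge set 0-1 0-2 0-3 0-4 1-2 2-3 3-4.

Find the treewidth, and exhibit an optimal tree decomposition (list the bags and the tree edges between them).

Every bag has size at most 3, so the width is 3 − 1 = 2 and tw(G) ≤ 2. On the other hand G contains the 3-clique {0, 1, 2}. A clique must lie in a single bag of any decomposition, so no decomposition can have width below 2. Therefore the treewidth is 2.

Treewidth 2.
Bags: B1 = {0, 1, 2}  B2 = {0, 2, 3}  B3 = {0, 3, 4}
Tree: B1–B2, B2–B3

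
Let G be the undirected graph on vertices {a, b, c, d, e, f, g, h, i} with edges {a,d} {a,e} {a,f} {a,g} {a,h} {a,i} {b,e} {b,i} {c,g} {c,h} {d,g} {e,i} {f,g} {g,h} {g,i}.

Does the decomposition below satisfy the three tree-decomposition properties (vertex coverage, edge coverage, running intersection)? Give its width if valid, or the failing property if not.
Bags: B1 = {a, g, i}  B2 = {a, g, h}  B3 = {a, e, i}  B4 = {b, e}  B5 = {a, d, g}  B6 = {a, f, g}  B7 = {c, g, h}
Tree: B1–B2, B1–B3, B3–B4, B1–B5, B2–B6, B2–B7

No — edge (i,b) lies in no bag.

A tree decomposition must satisfy three properties: every vertex lies in some bag; for every edge, both endpoints lie together in some bag; and for every vertex, the bags containing it form a connected subtree. Here edge (i,b) lies in no bag, so the decomposition is invalid.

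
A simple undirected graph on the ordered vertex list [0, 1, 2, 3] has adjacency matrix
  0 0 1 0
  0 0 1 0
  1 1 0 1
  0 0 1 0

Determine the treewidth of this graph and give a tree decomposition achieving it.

Treewidth 1.
One such decomposition:
Bags: B1 = {2, 3}  B2 = {1, 2}  B3 = {0, 2}
Tree: B1–B2, B2–B3

The largest bag has 2 vertices, giving width 1; this decomposition certifies tw(G) ≤ 1. Since G has at least one edge (e.g. 2–3), it is not an edgeless graph, so tw(G) ≥ 1. Therefore the treewidth is 1.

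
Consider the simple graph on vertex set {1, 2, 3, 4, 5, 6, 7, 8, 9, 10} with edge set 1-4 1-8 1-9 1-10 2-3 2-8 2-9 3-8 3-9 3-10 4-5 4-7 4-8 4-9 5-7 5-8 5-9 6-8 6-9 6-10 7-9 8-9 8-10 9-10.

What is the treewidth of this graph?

3

A width-3 tree decomposition is:
Bags: B1 = {1, 8, 9, 10}  B2 = {1, 4, 8, 9}  B3 = {6, 8, 9, 10}  B4 = {4, 5, 8, 9}  B5 = {3, 8, 9, 10}  B6 = {4, 5, 7, 9}  B7 = {2, 3, 8, 9}
Tree: B1–B2, B1–B3, B2–B4, B1–B5, B4–B6, B5–B7
The largest bag has 4 vertices, giving width 3; this decomposition certifies tw(G) ≤ 3. Conversely, {2, 3, 8, 9} is a clique of size 4, and the vertices of any clique must share a bag in every tree decomposition; so some bag has ≥ 4 vertices and tw(G) ≥ 3. The upper and lower bounds meet at 3, so that is the treewidth.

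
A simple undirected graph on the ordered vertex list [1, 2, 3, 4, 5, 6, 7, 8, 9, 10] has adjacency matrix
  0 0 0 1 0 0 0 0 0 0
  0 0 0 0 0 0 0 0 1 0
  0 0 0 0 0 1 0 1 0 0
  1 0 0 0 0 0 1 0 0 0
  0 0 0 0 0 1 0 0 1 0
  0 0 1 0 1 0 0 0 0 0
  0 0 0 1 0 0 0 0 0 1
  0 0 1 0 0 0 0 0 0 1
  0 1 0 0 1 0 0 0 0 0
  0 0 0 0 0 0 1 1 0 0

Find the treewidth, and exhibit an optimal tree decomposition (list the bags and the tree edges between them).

The largest bag has 2 vertices, giving width 1; this decomposition certifies tw(G) ≤ 1. Any graph with an edge has treewidth ≥ 1, and G has the edge 1–4. Hence tw(G) = 1 exactly.

Treewidth 1.
One such decomposition:
Bags: B1 = {1, 4}  B2 = {4, 7}  B3 = {7, 10}  B4 = {8, 10}  B5 = {3, 8}  B6 = {3, 6}  B7 = {5, 6}  B8 = {5, 9}  B9 = {2, 9}
Tree: B1–B2, B2–B3, B3–B4, B4–B5, B5–B6, B6–B7, B7–B8, B8–B9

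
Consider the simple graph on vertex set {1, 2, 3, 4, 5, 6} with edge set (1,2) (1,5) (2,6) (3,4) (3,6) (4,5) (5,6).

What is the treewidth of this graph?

2

A width-2 tree decomposition is:
Bags: B1 = {3, 4, 6}  B2 = {4, 5, 6}  B3 = {2, 5, 6}  B4 = {1, 2, 5}
Tree: B1–B2, B2–B3, B3–B4
The largest bag has 3 vertices, giving width 2; this decomposition certifies tw(G) ≤ 2. For the lower bound, G contains the cycle 3–4–5–6–3, so G is not a forest; only forests have treewidth ≤ 1, hence tw(G) ≥ 2. The upper and lower bounds meet at 2, so that is the treewidth.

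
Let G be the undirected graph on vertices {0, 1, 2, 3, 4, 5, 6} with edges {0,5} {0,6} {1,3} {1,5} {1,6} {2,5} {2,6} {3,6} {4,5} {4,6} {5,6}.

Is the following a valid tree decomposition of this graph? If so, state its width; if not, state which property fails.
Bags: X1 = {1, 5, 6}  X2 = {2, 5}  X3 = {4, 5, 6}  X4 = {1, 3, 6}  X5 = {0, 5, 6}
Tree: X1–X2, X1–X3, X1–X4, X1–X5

A tree decomposition must satisfy three properties: every vertex lies in some bag; for every edge, both endpoints lie together in some bag; and for every vertex, the bags containing it form a connected subtree. Here edge (6,2) lies in no bag, so the decomposition is invalid.

No — edge (6,2) lies in no bag.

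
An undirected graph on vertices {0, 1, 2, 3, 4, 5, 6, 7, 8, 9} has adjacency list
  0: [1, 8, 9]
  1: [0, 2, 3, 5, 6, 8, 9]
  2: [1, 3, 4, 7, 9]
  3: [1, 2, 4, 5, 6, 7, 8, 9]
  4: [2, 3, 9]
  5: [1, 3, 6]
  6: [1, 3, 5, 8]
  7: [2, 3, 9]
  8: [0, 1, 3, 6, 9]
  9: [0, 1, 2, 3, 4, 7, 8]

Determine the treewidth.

A width-3 tree decomposition is:
Bags: B1 = {1, 3, 8, 9}  B2 = {1, 3, 6, 8}  B3 = {1, 2, 3, 9}  B4 = {2, 3, 7, 9}  B5 = {0, 1, 8, 9}  B6 = {2, 3, 4, 9}  B7 = {1, 3, 5, 6}
Tree: B1–B2, B1–B3, B3–B4, B1–B5, B3–B6, B2–B7
The largest bag has 4 vertices, giving width 3; this decomposition certifies tw(G) ≤ 3. Conversely, {0, 1, 8, 9} is a clique of size 4, and the vertices of any clique must share a bag in every tree decomposition; so some bag has ≥ 4 vertices and tw(G) ≥ 3. Combining the bounds, tw(G) = 3.

3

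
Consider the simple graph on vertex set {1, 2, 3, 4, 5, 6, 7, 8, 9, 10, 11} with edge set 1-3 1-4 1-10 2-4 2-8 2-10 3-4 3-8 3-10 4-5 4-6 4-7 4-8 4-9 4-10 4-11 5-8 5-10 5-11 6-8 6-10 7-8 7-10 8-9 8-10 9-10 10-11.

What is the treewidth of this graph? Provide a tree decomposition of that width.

Each bag holds 4 vertices, so the decomposition has width 3, which upper-bounds the treewidth. Conversely, {2, 4, 8, 10} is a clique of size 4, and the vertices of any clique must share a bag in every tree decomposition; so some bag has ≥ 4 vertices and tw(G) ≥ 3. Hence tw(G) = 3 exactly.

Treewidth 3.
Bags: B1 = {4, 8, 9, 10}  B2 = {4, 6, 8, 10}  B3 = {3, 4, 8, 10}  B4 = {1, 3, 4, 10}  B5 = {4, 5, 8, 10}  B6 = {2, 4, 8, 10}  B7 = {4, 5, 10, 11}  B8 = {4, 7, 8, 10}
Tree: B1–B2, B2–B3, B3–B4, B3–B5, B1–B6, B5–B7, B1–B8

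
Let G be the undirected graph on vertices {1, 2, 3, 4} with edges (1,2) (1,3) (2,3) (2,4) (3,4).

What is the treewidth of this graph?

A width-2 tree decomposition is:
Bags: B1 = {2, 3, 4}  B2 = {1, 2, 3}
Tree: B1–B2
Each bag holds 3 vertices, so the decomposition has width 2, which upper-bounds the treewidth. Conversely, {1, 2, 3} is a clique of size 3, and the vertices of any clique must share a bag in every tree decomposition; so some bag has ≥ 3 vertices and tw(G) ≥ 2. Therefore the treewidth is 2.

2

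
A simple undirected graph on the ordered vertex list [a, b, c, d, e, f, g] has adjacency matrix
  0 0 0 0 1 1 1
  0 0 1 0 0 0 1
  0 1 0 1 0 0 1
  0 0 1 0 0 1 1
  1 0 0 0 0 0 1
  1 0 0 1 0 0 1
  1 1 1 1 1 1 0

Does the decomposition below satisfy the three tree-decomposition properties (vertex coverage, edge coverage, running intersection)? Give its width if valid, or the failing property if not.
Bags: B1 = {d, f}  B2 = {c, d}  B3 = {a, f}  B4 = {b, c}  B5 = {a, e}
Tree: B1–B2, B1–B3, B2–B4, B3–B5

No — vertex g appears in no bag.

A tree decomposition must satisfy three properties: every vertex lies in some bag; for every edge, both endpoints lie together in some bag; and for every vertex, the bags containing it form a connected subtree. Here vertex g appears in no bag, so the decomposition is invalid.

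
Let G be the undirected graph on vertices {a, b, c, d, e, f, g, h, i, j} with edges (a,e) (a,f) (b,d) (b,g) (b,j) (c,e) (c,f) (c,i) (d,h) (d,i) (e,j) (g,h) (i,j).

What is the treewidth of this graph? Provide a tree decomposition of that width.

Treewidth 2.
One optimal decomposition is:
Bags: B1 = {a, e, f}  B2 = {c, e, f}  B3 = {c, e, j}  B4 = {c, i, j}  B5 = {b, i, j}  B6 = {b, d, i}  B7 = {b, d, g}  B8 = {d, g, h}
Tree: B1–B2, B2–B3, B3–B4, B4–B5, B5–B6, B6–B7, B7–B8

Each bag holds 3 vertices, so the decomposition has width 2, which upper-bounds the treewidth. The edges a–f–c–e–a form a cycle, so G is not a tree and its treewidth is at least 2. The upper and lower bounds meet at 2, so that is the treewidth.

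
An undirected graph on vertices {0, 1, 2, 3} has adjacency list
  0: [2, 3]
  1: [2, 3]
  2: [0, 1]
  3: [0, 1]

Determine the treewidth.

2

A width-2 tree decomposition is:
Bags: B1 = {1, 2, 3}  B2 = {0, 2, 3}
Tree: B1–B2
Every bag has size at most 3, so the width is 3 − 1 = 2 and tw(G) ≤ 2. For the lower bound, G contains the cycle 3–1–2–0–3, so G is not a forest; only forests have treewidth ≤ 1, hence tw(G) ≥ 2. Combining the bounds, tw(G) = 2.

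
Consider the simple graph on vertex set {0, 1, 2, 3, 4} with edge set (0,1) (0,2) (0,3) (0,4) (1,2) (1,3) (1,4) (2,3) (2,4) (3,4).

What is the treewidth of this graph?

4

A width-4 tree decomposition is:
Bags: B1 = {0, 1, 2, 3, 4}
Tree: (single bag)
A single bag containing all 5 vertices is trivially a valid decomposition of width 4. Conversely, {0, 1, 2, 3, 4} is a clique of size 5, and the vertices of any clique must share a bag in every tree decomposition; so some bag has ≥ 5 vertices and tw(G) ≥ 4. Hence tw(G) = 4 exactly.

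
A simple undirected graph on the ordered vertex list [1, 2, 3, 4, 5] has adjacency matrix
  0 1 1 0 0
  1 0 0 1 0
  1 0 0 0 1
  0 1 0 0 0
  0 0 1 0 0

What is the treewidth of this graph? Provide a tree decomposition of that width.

Every bag has size at most 2, so the width is 2 − 1 = 1 and tw(G) ≤ 1. Any graph with an edge has treewidth ≥ 1, and G has the edge 2–1. Therefore the treewidth is 1.

Treewidth 1.
Bags: B1 = {1, 2}  B2 = {1, 3}  B3 = {2, 4}  B4 = {3, 5}
Tree: B1–B2, B1–B3, B2–B4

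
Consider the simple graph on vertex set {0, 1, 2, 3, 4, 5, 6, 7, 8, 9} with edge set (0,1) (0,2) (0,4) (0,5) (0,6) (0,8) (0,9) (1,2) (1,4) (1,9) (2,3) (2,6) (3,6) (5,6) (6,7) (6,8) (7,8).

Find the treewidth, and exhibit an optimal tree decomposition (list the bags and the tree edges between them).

The largest bag has 3 vertices, giving width 2; this decomposition certifies tw(G) ≤ 2. Conversely, {0, 6, 8} is a clique of size 3, and the vertices of any clique must share a bag in every tree decomposition; so some bag has ≥ 3 vertices and tw(G) ≥ 2. Hence tw(G) = 2 exactly.

Treewidth 2.
Bags: B1 = {0, 1, 2}  B2 = {0, 2, 6}  B3 = {0, 1, 9}  B4 = {0, 6, 8}  B5 = {6, 7, 8}  B6 = {0, 5, 6}  B7 = {2, 3, 6}  B8 = {0, 1, 4}
Tree: B1–B2, B1–B3, B2–B4, B4–B5, B4–B6, B2–B7, B3–B8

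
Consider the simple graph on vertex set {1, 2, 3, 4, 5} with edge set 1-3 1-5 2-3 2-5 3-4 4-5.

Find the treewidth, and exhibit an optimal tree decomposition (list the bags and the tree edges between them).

Treewidth 2.
Bags: B1 = {1, 3, 5}  B2 = {3, 4, 5}  B3 = {2, 3, 5}
Tree: B1–B2, B2–B3

Every bag has size at most 3, so the width is 3 − 1 = 2 and tw(G) ≤ 2. Since 3–1–5–4–3 is a cycle in G, G is not acyclic. Forests are exactly the graphs of treewidth ≤ 1, so tw(G) ≥ 2. Therefore the treewidth is 2.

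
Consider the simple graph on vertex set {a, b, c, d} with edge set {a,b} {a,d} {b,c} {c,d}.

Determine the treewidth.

2

A width-2 tree decomposition is:
Bags: B1 = {b, c, d}  B2 = {a, b, d}
Tree: B1–B2
Every bag has size at most 3, so the width is 3 − 1 = 2 and tw(G) ≤ 2. Since d–c–b–a–d is a cycle in G, G is not acyclic. Forests are exactly the graphs of treewidth ≤ 1, so tw(G) ≥ 2. Combining the bounds, tw(G) = 2.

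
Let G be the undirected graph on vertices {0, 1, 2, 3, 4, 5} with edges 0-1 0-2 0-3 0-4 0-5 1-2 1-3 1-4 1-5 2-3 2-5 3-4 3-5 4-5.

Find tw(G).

4

A width-4 tree decomposition is:
Bags: B1 = {0, 1, 2, 3, 5}  B2 = {0, 1, 3, 4, 5}
Tree: B1–B2
Each bag holds 5 vertices, so the decomposition has width 4, which upper-bounds the treewidth. Conversely, {0, 1, 2, 3, 5} is a clique of size 5, and the vertices of any clique must share a bag in every tree decomposition; so some bag has ≥ 5 vertices and tw(G) ≥ 4. Therefore the treewidth is 4.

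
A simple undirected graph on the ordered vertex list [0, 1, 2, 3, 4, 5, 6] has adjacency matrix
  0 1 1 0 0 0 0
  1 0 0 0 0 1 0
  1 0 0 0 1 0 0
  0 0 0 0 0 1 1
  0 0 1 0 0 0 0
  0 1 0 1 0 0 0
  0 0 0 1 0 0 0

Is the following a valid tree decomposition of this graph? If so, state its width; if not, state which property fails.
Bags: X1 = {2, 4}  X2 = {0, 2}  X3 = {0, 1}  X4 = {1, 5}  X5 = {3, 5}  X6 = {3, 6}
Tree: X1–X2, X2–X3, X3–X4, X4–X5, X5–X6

Yes; width 1.

Checking the three conditions: (i) the bags cover all of {0, 1, 2, 3, 4, 5, 6}; (ii) for each edge, some bag contains both endpoints; (iii) the bags containing any fixed vertex form a subtree. All hold, so the decomposition is valid with width 2 − 1 = 1.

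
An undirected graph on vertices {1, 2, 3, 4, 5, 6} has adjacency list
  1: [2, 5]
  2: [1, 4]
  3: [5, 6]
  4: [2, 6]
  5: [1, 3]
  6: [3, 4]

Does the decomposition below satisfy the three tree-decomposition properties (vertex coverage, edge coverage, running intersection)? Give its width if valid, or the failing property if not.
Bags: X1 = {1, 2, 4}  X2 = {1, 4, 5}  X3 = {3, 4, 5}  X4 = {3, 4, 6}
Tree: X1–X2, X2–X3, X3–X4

Yes; width 2.

Every vertex of G appears in some bag (union = {1, 2, 3, 4, 5, 6}); every edge is covered by a bag; and for each vertex v the set of bags containing v is connected in the bag tree. The decomposition is therefore valid. The largest bag has 3 vertices, so the width is 2.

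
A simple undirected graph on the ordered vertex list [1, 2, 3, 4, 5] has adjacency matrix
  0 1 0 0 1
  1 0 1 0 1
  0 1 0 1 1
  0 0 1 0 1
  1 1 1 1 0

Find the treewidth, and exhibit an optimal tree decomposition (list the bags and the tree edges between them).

The largest bag has 3 vertices, giving width 2; this decomposition certifies tw(G) ≤ 2. For the lower bound, the 3 vertices {1, 2, 5} are pairwise adjacent, and any tree decomposition puts a clique entirely inside one bag — forcing width ≥ 2. Therefore the treewidth is 2.

Treewidth 2.
Bags: B1 = {2, 3, 5}  B2 = {3, 4, 5}  B3 = {1, 2, 5}
Tree: B1–B2, B1–B3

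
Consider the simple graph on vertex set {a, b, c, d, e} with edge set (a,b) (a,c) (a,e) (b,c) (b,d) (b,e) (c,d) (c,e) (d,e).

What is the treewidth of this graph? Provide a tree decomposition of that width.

Treewidth 3.
One such decomposition:
Bags: B1 = {a, b, c, e}  B2 = {b, c, d, e}
Tree: B1–B2

Each bag holds 4 vertices, so the decomposition has width 3, which upper-bounds the treewidth. On the other hand G contains the 4-clique {b, c, d, e}. A clique must lie in a single bag of any decomposition, so no decomposition can have width below 3. Combining the bounds, tw(G) = 3.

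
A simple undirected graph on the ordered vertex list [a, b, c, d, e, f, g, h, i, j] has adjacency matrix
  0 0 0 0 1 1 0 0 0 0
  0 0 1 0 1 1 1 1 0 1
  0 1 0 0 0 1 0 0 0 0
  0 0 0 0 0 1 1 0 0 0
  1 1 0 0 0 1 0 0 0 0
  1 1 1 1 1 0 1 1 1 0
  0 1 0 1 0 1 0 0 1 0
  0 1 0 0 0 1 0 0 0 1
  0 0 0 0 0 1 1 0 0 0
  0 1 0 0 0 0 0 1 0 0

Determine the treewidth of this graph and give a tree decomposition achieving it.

Treewidth 2.
Bags: B1 = {b, f, g}  B2 = {b, f, h}  B3 = {f, g, i}  B4 = {d, f, g}  B5 = {b, h, j}  B6 = {b, e, f}  B7 = {b, c, f}  B8 = {a, e, f}
Tree: B1–B2, B1–B3, B3–B4, B2–B5, B1–B6, B6–B7, B6–B8

Every bag has size at most 3, so the width is 3 − 1 = 2 and tw(G) ≤ 2. Conversely, {b, h, j} is a clique of size 3, and the vertices of any clique must share a bag in every tree decomposition; so some bag has ≥ 3 vertices and tw(G) ≥ 2. The upper and lower bounds meet at 2, so that is the treewidth.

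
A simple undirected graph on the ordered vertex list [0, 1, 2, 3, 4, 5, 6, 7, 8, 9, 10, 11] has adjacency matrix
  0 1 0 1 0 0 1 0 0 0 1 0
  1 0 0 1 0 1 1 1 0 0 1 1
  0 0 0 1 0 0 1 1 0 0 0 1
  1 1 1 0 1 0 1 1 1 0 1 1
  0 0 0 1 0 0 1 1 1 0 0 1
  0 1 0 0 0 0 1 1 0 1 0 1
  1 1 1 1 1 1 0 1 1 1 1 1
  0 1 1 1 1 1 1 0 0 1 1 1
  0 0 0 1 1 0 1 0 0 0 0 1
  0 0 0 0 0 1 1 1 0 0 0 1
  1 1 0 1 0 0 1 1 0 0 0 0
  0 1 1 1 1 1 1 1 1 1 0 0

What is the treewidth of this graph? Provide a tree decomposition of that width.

Each bag holds 5 vertices, so the decomposition has width 4, which upper-bounds the treewidth. Conversely, {5, 6, 7, 9, 11} is a clique of size 5, and the vertices of any clique must share a bag in every tree decomposition; so some bag has ≥ 5 vertices and tw(G) ≥ 4. Therefore the treewidth is 4.

Treewidth 4.
One such decomposition:
Bags: B1 = {0, 1, 3, 6, 10}  B2 = {1, 3, 6, 7, 10}  B3 = {1, 3, 6, 7, 11}  B4 = {3, 4, 6, 7, 11}  B5 = {1, 5, 6, 7, 11}  B6 = {5, 6, 7, 9, 11}  B7 = {2, 3, 6, 7, 11}  B8 = {3, 4, 6, 8, 11}
Tree: B1–B2, B2–B3, B3–B4, B3–B5, B5–B6, B4–B7, B4–B8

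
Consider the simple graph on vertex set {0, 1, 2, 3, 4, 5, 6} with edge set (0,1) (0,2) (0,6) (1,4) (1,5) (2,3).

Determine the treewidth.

A width-1 tree decomposition is:
Bags: B1 = {0, 2}  B2 = {0, 6}  B3 = {2, 3}  B4 = {0, 1}  B5 = {1, 5}  B6 = {1, 4}
Tree: B1–B2, B1–B3, B2–B4, B4–B5, B4–B6
Every bag has size at most 2, so the width is 2 − 1 = 1 and tw(G) ≤ 1. Since G has at least one edge (e.g. 0–2), it is not an edgeless graph, so tw(G) ≥ 1. The upper and lower bounds meet at 1, so that is the treewidth.

1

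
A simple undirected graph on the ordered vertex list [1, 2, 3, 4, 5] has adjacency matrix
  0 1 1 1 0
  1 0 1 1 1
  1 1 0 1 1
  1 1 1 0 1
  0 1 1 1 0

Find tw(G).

A width-3 tree decomposition is:
Bags: B1 = {1, 2, 3, 4}  B2 = {2, 3, 4, 5}
Tree: B1–B2
Every bag has size at most 4, so the width is 4 − 1 = 3 and tw(G) ≤ 3. Conversely, {1, 2, 3, 4} is a clique of size 4, and the vertices of any clique must share a bag in every tree decomposition; so some bag has ≥ 4 vertices and tw(G) ≥ 3. Hence tw(G) = 3 exactly.

3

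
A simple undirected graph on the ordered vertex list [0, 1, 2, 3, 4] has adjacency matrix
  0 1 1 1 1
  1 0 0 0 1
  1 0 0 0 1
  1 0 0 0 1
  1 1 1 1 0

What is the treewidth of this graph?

A width-2 tree decomposition is:
Bags: B1 = {0, 2, 4}  B2 = {0, 1, 4}  B3 = {0, 3, 4}
Tree: B1–B2, B2–B3
Every bag has size at most 3, so the width is 3 − 1 = 2 and tw(G) ≤ 2. For the lower bound, the 3 vertices {0, 1, 4} are pairwise adjacent, and any tree decomposition puts a clique entirely inside one bag — forcing width ≥ 2. Therefore the treewidth is 2.

2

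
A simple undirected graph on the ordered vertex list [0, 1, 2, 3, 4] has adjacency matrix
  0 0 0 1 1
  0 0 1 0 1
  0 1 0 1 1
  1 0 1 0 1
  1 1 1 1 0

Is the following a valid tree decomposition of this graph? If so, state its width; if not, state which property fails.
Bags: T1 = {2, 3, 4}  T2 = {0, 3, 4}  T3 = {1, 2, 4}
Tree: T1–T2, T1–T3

Checking the three conditions: (i) the bags cover all of {0, 1, 2, 3, 4}; (ii) for each edge, some bag contains both endpoints; (iii) the bags containing any fixed vertex form a subtree. All hold, so the decomposition is valid with width 3 − 1 = 2.

Yes; width 2.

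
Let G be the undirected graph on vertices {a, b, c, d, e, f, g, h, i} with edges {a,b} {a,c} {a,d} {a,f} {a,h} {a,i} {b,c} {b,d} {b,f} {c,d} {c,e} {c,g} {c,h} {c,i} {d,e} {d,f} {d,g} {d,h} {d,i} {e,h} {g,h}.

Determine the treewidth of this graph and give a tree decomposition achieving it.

The largest bag has 4 vertices, giving width 3; this decomposition certifies tw(G) ≤ 3. For the lower bound, the 4 vertices {c, d, g, h} are pairwise adjacent, and any tree decomposition puts a clique entirely inside one bag — forcing width ≥ 3. The upper and lower bounds meet at 3, so that is the treewidth.

Treewidth 3.
Bags: B1 = {a, b, d, f}  B2 = {a, b, c, d}  B3 = {a, c, d, h}  B4 = {c, d, e, h}  B5 = {a, c, d, i}  B6 = {c, d, g, h}
Tree: B1–B2, B2–B3, B3–B4, B3–B5, B3–B6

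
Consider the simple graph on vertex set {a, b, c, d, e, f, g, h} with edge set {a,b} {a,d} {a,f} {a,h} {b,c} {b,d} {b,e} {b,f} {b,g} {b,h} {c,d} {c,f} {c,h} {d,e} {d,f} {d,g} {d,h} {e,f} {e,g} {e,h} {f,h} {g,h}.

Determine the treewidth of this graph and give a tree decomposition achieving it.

Treewidth 4.
Bags: B1 = {b, d, e, f, h}  B2 = {a, b, d, f, h}  B3 = {b, c, d, f, h}  B4 = {b, d, e, g, h}
Tree: B1–B2, B2–B3, B1–B4

Every bag has size at most 5, so the width is 5 − 1 = 4 and tw(G) ≤ 4. On the other hand G contains the 5-clique {b, d, e, g, h}. A clique must lie in a single bag of any decomposition, so no decomposition can have width below 4. Hence tw(G) = 4 exactly.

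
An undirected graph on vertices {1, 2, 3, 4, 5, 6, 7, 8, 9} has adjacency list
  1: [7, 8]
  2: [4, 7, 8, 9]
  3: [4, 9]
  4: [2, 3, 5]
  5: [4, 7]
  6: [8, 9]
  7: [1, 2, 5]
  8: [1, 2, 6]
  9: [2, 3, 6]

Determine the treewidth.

A width-3 tree decomposition is:
Bags: B1 = {3, 4, 5, 9}  B2 = {2, 4, 5, 9}  B3 = {2, 5, 7, 9}  B4 = {2, 6, 7, 9}  B5 = {2, 6, 7, 8}  B6 = {1, 6, 7, 8}
Tree: B1–B2, B2–B3, B3–B4, B4–B5, B5–B6
The largest bag has 4 vertices, giving width 3; this decomposition certifies tw(G) ≤ 3. For the lower bound: the 4 vertex sets {3,4,5}, {9}, {2}, {1,6,7,8} are disjoint, each induces a connected subgraph, and every pair is joined by at least one edge of G. Contracting each set to a single vertex therefore yields K_{4} as a minor, and since treewidth is minor-monotone, tw(G) ≥ tw(K_{4}) = 3. Therefore the treewidth is 3.

3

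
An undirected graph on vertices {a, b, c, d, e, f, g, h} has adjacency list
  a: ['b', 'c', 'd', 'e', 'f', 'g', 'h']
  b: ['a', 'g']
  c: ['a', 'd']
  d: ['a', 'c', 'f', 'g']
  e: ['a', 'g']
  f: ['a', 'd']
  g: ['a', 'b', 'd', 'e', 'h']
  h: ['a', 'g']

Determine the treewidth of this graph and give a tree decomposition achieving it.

Every bag has size at most 3, so the width is 3 − 1 = 2 and tw(G) ≤ 2. On the other hand G contains the 3-clique {a, d, g}. A clique must lie in a single bag of any decomposition, so no decomposition can have width below 2. The upper and lower bounds meet at 2, so that is the treewidth.

Treewidth 2.
One optimal decomposition is:
Bags: B1 = {a, b, g}  B2 = {a, d, g}  B3 = {a, g, h}  B4 = {a, e, g}  B5 = {a, c, d}  B6 = {a, d, f}
Tree: B1–B2, B2–B3, B1–B4, B2–B5, B5–B6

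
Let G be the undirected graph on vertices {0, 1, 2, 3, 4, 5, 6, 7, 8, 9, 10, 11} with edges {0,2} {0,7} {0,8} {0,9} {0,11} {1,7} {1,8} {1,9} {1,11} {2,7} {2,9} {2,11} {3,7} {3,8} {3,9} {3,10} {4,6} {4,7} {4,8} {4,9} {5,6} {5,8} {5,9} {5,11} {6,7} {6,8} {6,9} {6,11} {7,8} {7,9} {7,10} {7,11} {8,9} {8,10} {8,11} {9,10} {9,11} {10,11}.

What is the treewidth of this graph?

A width-4 tree decomposition is:
Bags: B1 = {0, 7, 8, 9, 11}  B2 = {7, 8, 9, 10, 11}  B3 = {3, 7, 8, 9, 10}  B4 = {1, 7, 8, 9, 11}  B5 = {6, 7, 8, 9, 11}  B6 = {5, 6, 8, 9, 11}  B7 = {0, 2, 7, 9, 11}  B8 = {4, 6, 7, 8, 9}
Tree: B1–B2, B2–B3, B2–B4, B2–B5, B5–B6, B1–B7, B5–B8
Every bag has size at most 5, so the width is 5 − 1 = 4 and tw(G) ≤ 4. Conversely, {5, 6, 8, 9, 11} is a clique of size 5, and the vertices of any clique must share a bag in every tree decomposition; so some bag has ≥ 5 vertices and tw(G) ≥ 4. Hence tw(G) = 4 exactly.

4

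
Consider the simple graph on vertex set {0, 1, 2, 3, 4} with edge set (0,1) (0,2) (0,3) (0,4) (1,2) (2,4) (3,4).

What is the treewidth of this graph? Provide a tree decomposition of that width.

The largest bag has 3 vertices, giving width 2; this decomposition certifies tw(G) ≤ 2. On the other hand G contains the 3-clique {0, 1, 2}. A clique must lie in a single bag of any decomposition, so no decomposition can have width below 2. The upper and lower bounds meet at 2, so that is the treewidth.

Treewidth 2.
Bags: B1 = {0, 1, 2}  B2 = {0, 2, 4}  B3 = {0, 3, 4}
Tree: B1–B2, B2–B3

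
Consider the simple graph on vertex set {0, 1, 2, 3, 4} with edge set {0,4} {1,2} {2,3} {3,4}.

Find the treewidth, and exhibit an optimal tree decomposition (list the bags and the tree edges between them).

Treewidth 1.
One optimal decomposition is:
Bags: B1 = {1, 2}  B2 = {2, 3}  B3 = {3, 4}  B4 = {0, 4}
Tree: B1–B2, B2–B3, B3–B4

Each bag holds 2 vertices, so the decomposition has width 1, which upper-bounds the treewidth. G has an edge, so its treewidth is at least 1. Hence tw(G) = 1 exactly.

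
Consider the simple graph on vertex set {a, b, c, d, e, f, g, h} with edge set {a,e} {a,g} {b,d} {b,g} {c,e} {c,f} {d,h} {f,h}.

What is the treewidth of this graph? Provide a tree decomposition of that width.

Treewidth 2.
One such decomposition:
Bags: B1 = {b, d, g}  B2 = {d, g, h}  B3 = {f, g, h}  B4 = {c, f, g}  B5 = {c, e, g}  B6 = {a, e, g}
Tree: B1–B2, B2–B3, B3–B4, B4–B5, B5–B6

Every bag has size at most 3, so the width is 3 − 1 = 2 and tw(G) ≤ 2. For the lower bound, G contains the cycle g–b–d–h–f–c–e–a–g, so G is not a forest; only forests have treewidth ≤ 1, hence tw(G) ≥ 2. Hence tw(G) = 2 exactly.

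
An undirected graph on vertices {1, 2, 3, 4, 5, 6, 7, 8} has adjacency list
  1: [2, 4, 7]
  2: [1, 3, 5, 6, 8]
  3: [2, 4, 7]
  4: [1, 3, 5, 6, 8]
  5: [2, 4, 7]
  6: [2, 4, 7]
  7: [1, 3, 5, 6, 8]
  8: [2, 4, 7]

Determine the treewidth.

A width-3 tree decomposition is:
Bags: B1 = {1, 2, 4, 7}  B2 = {2, 4, 5, 7}  B3 = {2, 4, 7, 8}  B4 = {2, 4, 6, 7}  B5 = {2, 3, 4, 7}
Tree: B1–B2, B2–B3, B3–B4, B4–B5
Each bag holds 4 vertices, so the decomposition has width 3, which upper-bounds the treewidth. For the lower bound: the 4 vertex sets {1,2}, {5,7}, {4}, {8} are disjoint, each induces a connected subgraph, and every pair is joined by at least one edge of G. Contracting each set to a single vertex therefore yields K_{4} as a minor, and since treewidth is minor-monotone, tw(G) ≥ tw(K_{4}) = 3. Combining the bounds, tw(G) = 3.

3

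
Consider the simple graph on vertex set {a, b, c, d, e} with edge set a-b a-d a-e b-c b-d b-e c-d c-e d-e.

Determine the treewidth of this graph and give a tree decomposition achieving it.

Treewidth 3.
One optimal decomposition is:
Bags: B1 = {a, b, d, e}  B2 = {b, c, d, e}
Tree: B1–B2

Each bag holds 4 vertices, so the decomposition has width 3, which upper-bounds the treewidth. For the lower bound, the 4 vertices {b, c, d, e} are pairwise adjacent, and any tree decomposition puts a clique entirely inside one bag — forcing width ≥ 3. Combining the bounds, tw(G) = 3.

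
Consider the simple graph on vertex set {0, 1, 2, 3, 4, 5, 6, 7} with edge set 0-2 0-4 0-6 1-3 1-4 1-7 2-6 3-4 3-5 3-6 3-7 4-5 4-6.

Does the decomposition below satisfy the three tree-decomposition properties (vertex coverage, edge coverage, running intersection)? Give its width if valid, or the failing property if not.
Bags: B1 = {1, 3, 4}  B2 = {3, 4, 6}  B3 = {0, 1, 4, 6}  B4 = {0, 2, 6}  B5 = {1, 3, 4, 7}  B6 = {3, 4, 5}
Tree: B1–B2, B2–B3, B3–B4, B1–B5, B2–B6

A tree decomposition must satisfy three properties: every vertex lies in some bag; for every edge, both endpoints lie together in some bag; and for every vertex, the bags containing it form a connected subtree. Here bags containing vertex 1 are not connected in the tree, so the decomposition is invalid.

No — bags containing vertex 1 are not connected in the tree.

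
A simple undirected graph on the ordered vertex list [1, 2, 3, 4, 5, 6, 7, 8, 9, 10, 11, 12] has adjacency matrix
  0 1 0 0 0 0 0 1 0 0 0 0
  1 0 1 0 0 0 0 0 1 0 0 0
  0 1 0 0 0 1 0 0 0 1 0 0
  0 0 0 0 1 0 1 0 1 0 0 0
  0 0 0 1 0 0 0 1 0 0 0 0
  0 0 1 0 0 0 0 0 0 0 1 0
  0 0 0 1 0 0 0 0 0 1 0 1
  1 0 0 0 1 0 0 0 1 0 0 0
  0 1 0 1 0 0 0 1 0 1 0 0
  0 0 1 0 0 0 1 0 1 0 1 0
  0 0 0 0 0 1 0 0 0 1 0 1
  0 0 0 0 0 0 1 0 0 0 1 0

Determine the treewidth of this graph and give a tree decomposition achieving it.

Treewidth 3.
One optimal decomposition is:
Bags: B1 = {1, 4, 5, 8}  B2 = {1, 4, 8, 9}  B3 = {1, 2, 4, 9}  B4 = {2, 4, 7, 9}  B5 = {2, 7, 9, 10}  B6 = {2, 3, 7, 10}  B7 = {3, 7, 10, 12}  B8 = {3, 10, 11, 12}  B9 = {3, 6, 11, 12}
Tree: B1–B2, B2–B3, B3–B4, B4–B5, B5–B6, B6–B7, B7–B8, B8–B9

The largest bag has 4 vertices, giving width 3; this decomposition certifies tw(G) ≤ 3. For the lower bound: the 4 vertex sets {1,5,8}, {4}, {9}, {2,3,7,10} are disjoint, each induces a connected subgraph, and every pair is joined by at least one edge of G. Contracting each set to a single vertex therefore yields K_{4} as a minor, and since treewidth is minor-monotone, tw(G) ≥ tw(K_{4}) = 3. Combining the bounds, tw(G) = 3.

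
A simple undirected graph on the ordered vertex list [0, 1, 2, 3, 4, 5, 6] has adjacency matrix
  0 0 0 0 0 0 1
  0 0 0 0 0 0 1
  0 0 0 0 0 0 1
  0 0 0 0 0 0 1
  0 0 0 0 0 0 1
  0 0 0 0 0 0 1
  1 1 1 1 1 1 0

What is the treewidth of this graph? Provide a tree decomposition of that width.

Treewidth 1.
One such decomposition:
Bags: B1 = {1, 6}  B2 = {3, 6}  B3 = {2, 6}  B4 = {5, 6}  B5 = {4, 6}  B6 = {0, 6}
Tree: B1–B2, B2–B3, B2–B4, B1–B5, B4–B6

Every bag has size at most 2, so the width is 2 − 1 = 1 and tw(G) ≤ 1. G has an edge, so its treewidth is at least 1. Hence tw(G) = 1 exactly.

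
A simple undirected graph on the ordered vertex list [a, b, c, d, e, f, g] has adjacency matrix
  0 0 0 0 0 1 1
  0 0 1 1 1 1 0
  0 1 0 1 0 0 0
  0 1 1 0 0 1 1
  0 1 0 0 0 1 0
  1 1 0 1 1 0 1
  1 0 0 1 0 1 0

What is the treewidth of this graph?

A width-2 tree decomposition is:
Bags: B1 = {d, f, g}  B2 = {b, d, f}  B3 = {b, c, d}  B4 = {b, e, f}  B5 = {a, f, g}
Tree: B1–B2, B2–B3, B2–B4, B1–B5
Each bag holds 3 vertices, so the decomposition has width 2, which upper-bounds the treewidth. Conversely, {b, c, d} is a clique of size 3, and the vertices of any clique must share a bag in every tree decomposition; so some bag has ≥ 3 vertices and tw(G) ≥ 2. The upper and lower bounds meet at 2, so that is the treewidth.

2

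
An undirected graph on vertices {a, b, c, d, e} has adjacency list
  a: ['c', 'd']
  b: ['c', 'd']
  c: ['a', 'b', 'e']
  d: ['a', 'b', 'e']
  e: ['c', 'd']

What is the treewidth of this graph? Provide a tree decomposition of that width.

The largest bag has 3 vertices, giving width 2; this decomposition certifies tw(G) ≤ 2. The edges a–c–e–d–a form a cycle, so G is not a tree and its treewidth is at least 2. The upper and lower bounds meet at 2, so that is the treewidth.

Treewidth 2.
One such decomposition:
Bags: B1 = {a, c, d}  B2 = {c, d, e}  B3 = {b, c, d}
Tree: B1–B2, B2–B3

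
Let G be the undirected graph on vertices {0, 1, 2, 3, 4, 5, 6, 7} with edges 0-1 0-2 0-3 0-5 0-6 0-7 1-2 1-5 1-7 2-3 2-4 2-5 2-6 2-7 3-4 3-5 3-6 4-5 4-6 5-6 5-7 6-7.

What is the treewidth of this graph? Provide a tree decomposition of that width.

Every bag has size at most 5, so the width is 5 − 1 = 4 and tw(G) ≤ 4. On the other hand G contains the 5-clique {0, 1, 2, 5, 7}. A clique must lie in a single bag of any decomposition, so no decomposition can have width below 4. Therefore the treewidth is 4.

Treewidth 4.
One such decomposition:
Bags: B1 = {0, 1, 2, 5, 7}  B2 = {0, 2, 5, 6, 7}  B3 = {0, 2, 3, 5, 6}  B4 = {2, 3, 4, 5, 6}
Tree: B1–B2, B2–B3, B3–B4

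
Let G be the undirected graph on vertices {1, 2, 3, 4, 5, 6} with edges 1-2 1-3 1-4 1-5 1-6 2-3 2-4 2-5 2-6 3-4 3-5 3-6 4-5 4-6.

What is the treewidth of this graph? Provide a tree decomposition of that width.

Treewidth 4.
One optimal decomposition is:
Bags: B1 = {1, 2, 3, 4, 6}  B2 = {1, 2, 3, 4, 5}
Tree: B1–B2

Every bag has size at most 5, so the width is 5 − 1 = 4 and tw(G) ≤ 4. On the other hand G contains the 5-clique {1, 2, 3, 4, 5}. A clique must lie in a single bag of any decomposition, so no decomposition can have width below 4. Combining the bounds, tw(G) = 4.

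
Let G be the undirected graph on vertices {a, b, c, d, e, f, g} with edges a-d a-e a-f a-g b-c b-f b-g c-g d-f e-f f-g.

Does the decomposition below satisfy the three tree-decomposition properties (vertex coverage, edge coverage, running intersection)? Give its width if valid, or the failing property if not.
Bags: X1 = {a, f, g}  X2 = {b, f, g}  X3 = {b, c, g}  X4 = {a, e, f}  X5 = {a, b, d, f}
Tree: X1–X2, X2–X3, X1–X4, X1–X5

A tree decomposition must satisfy three properties: every vertex lies in some bag; for every edge, both endpoints lie together in some bag; and for every vertex, the bags containing it form a connected subtree. Here bags containing vertex b are not connected in the tree, so the decomposition is invalid.

No — bags containing vertex b are not connected in the tree.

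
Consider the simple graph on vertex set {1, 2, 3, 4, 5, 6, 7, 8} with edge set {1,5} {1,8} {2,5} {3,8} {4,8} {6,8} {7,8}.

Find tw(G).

A width-1 tree decomposition is:
Bags: B1 = {3, 8}  B2 = {1, 8}  B3 = {1, 5}  B4 = {2, 5}  B5 = {4, 8}  B6 = {6, 8}  B7 = {7, 8}
Tree: B1–B2, B2–B3, B3–B4, B2–B5, B2–B6, B6–B7
Each bag holds 2 vertices, so the decomposition has width 1, which upper-bounds the treewidth. Any graph with an edge has treewidth ≥ 1, and G has the edge 3–8. Combining the bounds, tw(G) = 1.

1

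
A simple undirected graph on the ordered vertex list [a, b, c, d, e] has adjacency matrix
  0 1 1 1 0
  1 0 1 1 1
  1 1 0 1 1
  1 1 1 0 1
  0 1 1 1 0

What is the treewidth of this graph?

A width-3 tree decomposition is:
Bags: B1 = {b, c, d, e}  B2 = {a, b, c, d}
Tree: B1–B2
Every bag has size at most 4, so the width is 4 − 1 = 3 and tw(G) ≤ 3. On the other hand G contains the 4-clique {b, c, d, e}. A clique must lie in a single bag of any decomposition, so no decomposition can have width below 3. Combining the bounds, tw(G) = 3.

3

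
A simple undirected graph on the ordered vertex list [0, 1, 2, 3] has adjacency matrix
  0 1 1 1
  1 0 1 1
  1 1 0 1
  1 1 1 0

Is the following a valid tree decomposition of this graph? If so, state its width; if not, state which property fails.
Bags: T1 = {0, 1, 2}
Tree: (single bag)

No — vertex 3 appears in no bag.

A tree decomposition must satisfy three properties: every vertex lies in some bag; for every edge, both endpoints lie together in some bag; and for every vertex, the bags containing it form a connected subtree. Here vertex 3 appears in no bag, so the decomposition is invalid.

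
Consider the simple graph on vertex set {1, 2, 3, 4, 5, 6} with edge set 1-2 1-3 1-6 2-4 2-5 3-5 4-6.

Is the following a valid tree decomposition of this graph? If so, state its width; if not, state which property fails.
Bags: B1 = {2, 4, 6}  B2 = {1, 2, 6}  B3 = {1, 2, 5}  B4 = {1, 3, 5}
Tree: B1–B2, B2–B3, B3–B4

Yes; width 2.

Every vertex of G appears in some bag (union = {1, 2, 3, 4, 5, 6}); every edge is covered by a bag; and for each vertex v the set of bags containing v is connected in the bag tree. The decomposition is therefore valid. The largest bag has 3 vertices, so the width is 2.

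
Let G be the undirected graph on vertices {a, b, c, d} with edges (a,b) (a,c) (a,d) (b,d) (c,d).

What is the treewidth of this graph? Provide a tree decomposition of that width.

Treewidth 2.
One such decomposition:
Bags: B1 = {a, b, d}  B2 = {a, c, d}
Tree: B1–B2

Every bag has size at most 3, so the width is 3 − 1 = 2 and tw(G) ≤ 2. Conversely, {a, c, d} is a clique of size 3, and the vertices of any clique must share a bag in every tree decomposition; so some bag has ≥ 3 vertices and tw(G) ≥ 2. Hence tw(G) = 2 exactly.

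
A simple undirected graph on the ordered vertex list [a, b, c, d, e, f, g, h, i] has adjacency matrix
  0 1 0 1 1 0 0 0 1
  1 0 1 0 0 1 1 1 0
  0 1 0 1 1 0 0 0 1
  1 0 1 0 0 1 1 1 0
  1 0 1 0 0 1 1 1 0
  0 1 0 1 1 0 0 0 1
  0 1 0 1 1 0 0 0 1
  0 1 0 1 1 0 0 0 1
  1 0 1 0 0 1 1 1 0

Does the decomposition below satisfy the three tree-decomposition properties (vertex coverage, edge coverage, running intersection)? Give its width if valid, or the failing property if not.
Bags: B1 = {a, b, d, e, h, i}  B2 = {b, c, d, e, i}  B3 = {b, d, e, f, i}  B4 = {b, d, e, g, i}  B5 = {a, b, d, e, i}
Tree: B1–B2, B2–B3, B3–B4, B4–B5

No — bags containing vertex a are not connected in the tree.

A tree decomposition must satisfy three properties: every vertex lies in some bag; for every edge, both endpoints lie together in some bag; and for every vertex, the bags containing it form a connected subtree. Here bags containing vertex a are not connected in the tree, so the decomposition is invalid.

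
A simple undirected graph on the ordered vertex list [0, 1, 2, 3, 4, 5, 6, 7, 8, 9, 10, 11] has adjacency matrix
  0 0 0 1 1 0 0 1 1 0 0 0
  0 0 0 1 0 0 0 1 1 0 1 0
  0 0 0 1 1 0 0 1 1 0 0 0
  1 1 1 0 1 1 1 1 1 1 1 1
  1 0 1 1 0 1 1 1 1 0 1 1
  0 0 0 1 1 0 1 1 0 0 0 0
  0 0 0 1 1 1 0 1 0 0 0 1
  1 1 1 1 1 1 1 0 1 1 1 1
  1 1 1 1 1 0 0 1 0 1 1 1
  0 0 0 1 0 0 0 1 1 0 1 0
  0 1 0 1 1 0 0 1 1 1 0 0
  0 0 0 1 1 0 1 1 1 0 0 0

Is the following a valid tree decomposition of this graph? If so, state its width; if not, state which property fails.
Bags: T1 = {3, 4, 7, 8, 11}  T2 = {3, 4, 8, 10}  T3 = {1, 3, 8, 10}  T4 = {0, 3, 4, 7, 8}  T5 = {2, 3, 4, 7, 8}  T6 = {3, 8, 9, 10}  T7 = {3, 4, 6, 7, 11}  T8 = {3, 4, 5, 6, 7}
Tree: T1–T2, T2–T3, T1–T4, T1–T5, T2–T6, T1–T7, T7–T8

No — edge (7,10) lies in no bag.

A tree decomposition must satisfy three properties: every vertex lies in some bag; for every edge, both endpoints lie together in some bag; and for every vertex, the bags containing it form a connected subtree. Here edge (7,10) lies in no bag, so the decomposition is invalid.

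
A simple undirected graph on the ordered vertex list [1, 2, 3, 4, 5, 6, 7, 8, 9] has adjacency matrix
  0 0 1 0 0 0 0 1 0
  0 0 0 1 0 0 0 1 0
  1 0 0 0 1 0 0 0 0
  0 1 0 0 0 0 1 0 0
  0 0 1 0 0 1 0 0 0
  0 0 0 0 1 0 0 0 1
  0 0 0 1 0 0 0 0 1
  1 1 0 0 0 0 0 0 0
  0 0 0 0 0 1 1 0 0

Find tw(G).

2

A width-2 tree decomposition is:
Bags: B1 = {6, 7, 9}  B2 = {5, 6, 7}  B3 = {3, 5, 7}  B4 = {1, 3, 7}  B5 = {1, 7, 8}  B6 = {2, 7, 8}  B7 = {2, 4, 7}
Tree: B1–B2, B2–B3, B3–B4, B4–B5, B5–B6, B6–B7
The largest bag has 3 vertices, giving width 2; this decomposition certifies tw(G) ≤ 2. For the lower bound, G contains the cycle 7–9–6–5–3–1–8–2–4–7, so G is not a forest; only forests have treewidth ≤ 1, hence tw(G) ≥ 2. Combining the bounds, tw(G) = 2.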